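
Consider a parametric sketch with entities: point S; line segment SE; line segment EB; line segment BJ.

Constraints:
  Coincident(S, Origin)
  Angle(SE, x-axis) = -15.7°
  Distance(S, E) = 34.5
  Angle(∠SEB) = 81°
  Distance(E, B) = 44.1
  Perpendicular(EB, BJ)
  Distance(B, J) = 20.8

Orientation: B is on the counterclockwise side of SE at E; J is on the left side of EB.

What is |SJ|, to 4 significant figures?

40.92

S is at the origin; SE runs at -15.7° with length 34.5, so E = 34.5·(cos -15.7°, sin -15.7°) = (33.21, -9.336). ∠SEB = 81.0°, so EB runs at -15.7° + (180° − 81.0°) = 83.30° from the x-axis; with |EB| = 44.1, B = E + 44.1·(cos 83.30°, sin 83.30°) = (38.36, 34.46). EB ⟂ BJ; with |BJ| = 20.8 on the left of EB, J = B + 20.8·(-0.9932, 0.1167) = (17.70, 36.89). Then |SJ| = |J − S| = 40.92.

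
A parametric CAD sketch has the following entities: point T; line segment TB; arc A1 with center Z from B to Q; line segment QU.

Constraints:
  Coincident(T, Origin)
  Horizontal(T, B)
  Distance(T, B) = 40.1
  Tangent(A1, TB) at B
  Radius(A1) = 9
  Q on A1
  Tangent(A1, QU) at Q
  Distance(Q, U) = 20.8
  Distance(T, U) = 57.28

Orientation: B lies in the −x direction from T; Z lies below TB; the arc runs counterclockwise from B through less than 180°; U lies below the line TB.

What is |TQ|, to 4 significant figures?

49.94

Checks: |ZQ| = 9.000 ✓; ∠(ZQ, QU) = 90.00° ✓; |QU| = 20.80 ✓; |TU| = 57.28 ✓.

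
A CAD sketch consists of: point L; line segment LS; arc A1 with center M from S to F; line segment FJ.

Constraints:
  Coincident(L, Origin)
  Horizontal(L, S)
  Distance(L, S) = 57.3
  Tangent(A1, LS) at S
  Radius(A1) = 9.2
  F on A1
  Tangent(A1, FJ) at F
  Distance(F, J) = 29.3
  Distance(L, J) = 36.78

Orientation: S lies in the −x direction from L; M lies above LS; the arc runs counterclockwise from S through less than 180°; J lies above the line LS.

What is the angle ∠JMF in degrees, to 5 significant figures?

72.568°

L is at the origin; LS is horizontal with |LS| = 57.3 and S on the −x side, so S = (-57.300, 0.0000). The tangent condition forces MS to be normal to LS, so M = S + (0, 9.2) = (-57.300, 9.2000). Since MF ⟂ FJ (tangency), |MJ| = √(9.2² + 29.3²) = 30.710 regardless of where F sits on A1. So J lies on both circle(L, 36.78) and circle(M, 30.710); the above-LS intersection is J = (-29.419, 22.075). F is the foot of the tangent from J: F = (-51.118, 2.3866).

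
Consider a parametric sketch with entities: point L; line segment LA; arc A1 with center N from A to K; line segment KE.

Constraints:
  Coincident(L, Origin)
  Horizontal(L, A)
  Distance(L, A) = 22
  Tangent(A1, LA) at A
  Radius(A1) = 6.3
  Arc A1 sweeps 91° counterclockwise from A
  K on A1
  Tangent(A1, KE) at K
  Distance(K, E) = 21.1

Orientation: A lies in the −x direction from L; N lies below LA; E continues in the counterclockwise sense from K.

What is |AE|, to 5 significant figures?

28.139

L is at the origin; L and A share the same y with |LA| = 22.0 and A on the −x side, so A = (-22.000, 0.0000). Tangency of A1 to LA means the radius NA is perpendicular to LA, so N = A + (0, -6.3) = (-22.000, -6.3000). On A1, A sits at bearing 90° from N; a 91° counterclockwise sweep puts K at bearing 181°, so K = N + 6.3·(cos 181°, sin 181°) = (-28.299, -6.4100). Tangency of A1 to KE means the radius NK is perpendicular to KE, so KE runs along (−sin 181°, cos 181°); with |KE| = 21.1, E = (-27.931, -27.507). Then |AE| = |E − A| = 28.139.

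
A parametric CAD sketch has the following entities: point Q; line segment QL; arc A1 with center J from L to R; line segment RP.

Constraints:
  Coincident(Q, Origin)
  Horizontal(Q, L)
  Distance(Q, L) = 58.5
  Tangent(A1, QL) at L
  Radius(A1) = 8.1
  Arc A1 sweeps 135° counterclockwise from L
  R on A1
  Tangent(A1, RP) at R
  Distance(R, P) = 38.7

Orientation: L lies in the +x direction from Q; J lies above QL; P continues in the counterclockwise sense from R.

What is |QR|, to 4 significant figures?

65.70

Q is at the origin; QL is horizontal with |QL| = 58.5 and L on the +x side, so L = (58.50, 0.000). The tangent condition forces JL to be normal to QL, so J = L + (0, 8.1) = (58.50, 8.100). On A1, L sits at bearing -90° from J; a 135° counterclockwise sweep puts R at bearing 45°, so R = J + 8.1·(cos 45°, sin 45°) = (64.23, 13.83). Then |QR| = |R − Q| = 65.70.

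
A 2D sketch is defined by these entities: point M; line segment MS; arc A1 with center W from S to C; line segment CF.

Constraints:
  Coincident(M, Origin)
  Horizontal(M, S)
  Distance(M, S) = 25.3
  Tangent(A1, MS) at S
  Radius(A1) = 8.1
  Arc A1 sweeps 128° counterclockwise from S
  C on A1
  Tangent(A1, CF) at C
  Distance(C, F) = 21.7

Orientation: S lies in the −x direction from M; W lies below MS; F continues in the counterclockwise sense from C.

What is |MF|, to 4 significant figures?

35.31

M is at the origin; M and S share the same y with |MS| = 25.3 and S on the −x side, so S = (-25.30, 0.000). Tangency of A1 to MS means the radius WS is perpendicular to MS, so W = S + (0, -8.1) = (-25.30, -8.100). On A1, S sits at bearing 90° from W; a 128° counterclockwise sweep puts C at bearing 218°, so C = W + 8.1·(cos 218°, sin 218°) = (-31.68, -13.09). Since A1 is tangent to CF there, WC ⟂ CF, so CF runs along (−sin 218°, cos 218°); with |CF| = 21.7, F = (-18.32, -30.19). Then |MF| = |F − M| = 35.31.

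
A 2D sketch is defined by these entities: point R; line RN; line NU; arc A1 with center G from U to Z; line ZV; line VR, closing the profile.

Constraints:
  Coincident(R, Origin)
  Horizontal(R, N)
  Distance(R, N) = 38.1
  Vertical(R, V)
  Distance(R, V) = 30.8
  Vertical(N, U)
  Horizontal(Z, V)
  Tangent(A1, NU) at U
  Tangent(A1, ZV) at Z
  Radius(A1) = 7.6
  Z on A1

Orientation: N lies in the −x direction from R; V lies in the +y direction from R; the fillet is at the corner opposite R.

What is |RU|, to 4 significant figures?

44.61

The virtual corner opposite R is at (-38.10, 30.80). Since A1 is tangent to NU there, GU ⟂ NU and A1 meets ZV tangentially, so GZ is at right angles to ZV, with radius 7.6, so the center G sits 7.6 in from both sides at G = (-30.50, 23.20). That places the tangent points at U = (-38.10, 23.20) on NU and Z = (-30.50, 30.80) on ZV. Then |RU| = |U − R| = 44.61.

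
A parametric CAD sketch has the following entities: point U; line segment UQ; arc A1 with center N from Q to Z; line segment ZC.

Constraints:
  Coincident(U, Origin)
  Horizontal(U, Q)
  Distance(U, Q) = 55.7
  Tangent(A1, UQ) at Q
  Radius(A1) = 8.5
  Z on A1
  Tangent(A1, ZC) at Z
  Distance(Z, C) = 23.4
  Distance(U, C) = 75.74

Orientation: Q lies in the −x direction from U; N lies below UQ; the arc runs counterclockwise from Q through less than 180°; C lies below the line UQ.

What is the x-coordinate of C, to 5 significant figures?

-70.025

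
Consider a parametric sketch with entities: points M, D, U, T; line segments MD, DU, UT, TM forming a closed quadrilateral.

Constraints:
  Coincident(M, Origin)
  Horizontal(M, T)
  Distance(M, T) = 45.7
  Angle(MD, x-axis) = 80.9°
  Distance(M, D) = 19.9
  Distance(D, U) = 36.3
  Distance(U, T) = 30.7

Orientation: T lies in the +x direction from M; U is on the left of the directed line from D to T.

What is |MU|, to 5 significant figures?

48.261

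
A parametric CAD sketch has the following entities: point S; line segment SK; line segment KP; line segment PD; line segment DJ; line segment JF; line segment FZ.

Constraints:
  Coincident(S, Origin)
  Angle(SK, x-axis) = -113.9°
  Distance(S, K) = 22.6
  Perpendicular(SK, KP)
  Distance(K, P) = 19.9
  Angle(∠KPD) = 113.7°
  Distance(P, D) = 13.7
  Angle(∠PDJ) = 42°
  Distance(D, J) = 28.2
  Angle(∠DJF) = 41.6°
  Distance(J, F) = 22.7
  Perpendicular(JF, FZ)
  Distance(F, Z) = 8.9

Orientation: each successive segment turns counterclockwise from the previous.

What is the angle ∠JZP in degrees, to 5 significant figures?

28.971°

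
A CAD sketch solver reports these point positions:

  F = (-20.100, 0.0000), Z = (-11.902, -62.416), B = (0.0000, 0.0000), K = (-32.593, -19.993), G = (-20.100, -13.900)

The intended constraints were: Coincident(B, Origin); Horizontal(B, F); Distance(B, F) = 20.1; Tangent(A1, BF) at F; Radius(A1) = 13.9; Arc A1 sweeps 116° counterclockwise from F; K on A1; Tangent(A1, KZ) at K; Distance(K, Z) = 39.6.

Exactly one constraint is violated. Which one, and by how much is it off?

Distance(K, Z) = 39.6 — off by 7.60.

B = (0.00, 0.00) ✓; B.y = 0.00, F.y = 0.00 ✓; |BF| = 20.10 ✓; ∠(GF, FB) = 90.00° ✓; |GF| = 13.90 ✓; bearing(G→K) − bearing(G→F) = 116.0° ✓; |GK| = 13.90 ✓; ∠(GK, KZ) = 90.00° ✓; |KZ| = 47.20 ✗.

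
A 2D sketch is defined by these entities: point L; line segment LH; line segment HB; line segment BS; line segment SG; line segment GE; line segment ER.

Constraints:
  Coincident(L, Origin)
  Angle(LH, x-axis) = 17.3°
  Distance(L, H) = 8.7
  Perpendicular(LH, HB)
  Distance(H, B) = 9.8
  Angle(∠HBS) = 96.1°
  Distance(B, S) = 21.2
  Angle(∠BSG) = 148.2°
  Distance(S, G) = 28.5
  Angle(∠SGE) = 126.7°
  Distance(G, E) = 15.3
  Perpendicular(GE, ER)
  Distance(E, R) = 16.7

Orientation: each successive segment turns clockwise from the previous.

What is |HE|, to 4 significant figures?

51.99

L is at the origin; LH runs at 17.3° with length 8.7, so H = (8.306, 2.587). LH is perpendicular to HB, so HB runs at -72.70°; with |HB| = 9.8, B = (11.22, -6.769). ∠HBS = 96.1° gives BS at -156.6° from the x-axis; with |BS| = 21.2, S = (-8.236, -15.19). ∠BSG = 148.2° gives SG at 171.6° from the x-axis; with |SG| = 28.5, G = (-36.43, -11.03). ∠SGE = 126.7° gives GE at 118.3° from the x-axis; with |GE| = 15.3, E = (-43.68, 2.446). Then |HE| = |E − H| = 51.99.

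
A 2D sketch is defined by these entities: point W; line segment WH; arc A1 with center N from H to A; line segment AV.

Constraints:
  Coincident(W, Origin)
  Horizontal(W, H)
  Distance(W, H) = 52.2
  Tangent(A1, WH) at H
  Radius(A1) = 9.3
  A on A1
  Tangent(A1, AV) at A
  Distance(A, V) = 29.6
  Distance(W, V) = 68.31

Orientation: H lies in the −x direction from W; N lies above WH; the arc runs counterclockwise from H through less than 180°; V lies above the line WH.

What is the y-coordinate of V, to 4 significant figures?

40.18

Checks: ∠(NH, HW) = 90.00° ✓; |NH| = 9.300 ✓; |NA| = 9.300 ✓; ∠(NA, AV) = 90.00° ✓; |AV| = 29.60 ✓; |WV| = 68.31 ✓.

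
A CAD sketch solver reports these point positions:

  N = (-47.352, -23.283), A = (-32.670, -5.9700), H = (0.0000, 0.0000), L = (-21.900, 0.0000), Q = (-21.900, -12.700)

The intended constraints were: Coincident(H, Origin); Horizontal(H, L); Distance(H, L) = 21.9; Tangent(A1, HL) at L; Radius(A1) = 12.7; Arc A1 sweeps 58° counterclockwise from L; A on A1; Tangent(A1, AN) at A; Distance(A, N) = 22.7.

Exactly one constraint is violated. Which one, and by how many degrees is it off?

Tangent(A1, AN) at A — off by 8.30°.

H = (0.00, 0.00) ✓; H.y = 0.00, L.y = 0.00 ✓; |HL| = 21.90 ✓; ∠(QL, LH) = 90.00° ✓; |QL| = 12.70 ✓; bearing(Q→A) − bearing(Q→L) = 58.00° ✓; |QA| = 12.70 ✓; ∠(QA, AN) = 98.30° ✗; |AN| = 22.70 ✓.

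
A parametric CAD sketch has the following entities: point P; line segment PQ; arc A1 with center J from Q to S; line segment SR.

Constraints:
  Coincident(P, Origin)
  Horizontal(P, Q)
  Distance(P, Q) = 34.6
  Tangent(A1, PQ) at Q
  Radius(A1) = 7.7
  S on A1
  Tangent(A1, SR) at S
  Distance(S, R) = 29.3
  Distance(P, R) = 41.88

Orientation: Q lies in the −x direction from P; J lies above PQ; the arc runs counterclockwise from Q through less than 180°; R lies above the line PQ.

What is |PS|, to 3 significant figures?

27.8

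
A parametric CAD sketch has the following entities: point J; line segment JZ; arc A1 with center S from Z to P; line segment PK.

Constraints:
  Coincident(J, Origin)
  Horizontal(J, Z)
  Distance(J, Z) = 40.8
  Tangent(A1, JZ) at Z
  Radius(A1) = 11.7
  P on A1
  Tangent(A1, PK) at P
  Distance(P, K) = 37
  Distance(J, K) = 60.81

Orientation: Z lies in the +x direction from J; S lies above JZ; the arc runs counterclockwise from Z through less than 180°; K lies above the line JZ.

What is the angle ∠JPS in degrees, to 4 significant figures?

8.426°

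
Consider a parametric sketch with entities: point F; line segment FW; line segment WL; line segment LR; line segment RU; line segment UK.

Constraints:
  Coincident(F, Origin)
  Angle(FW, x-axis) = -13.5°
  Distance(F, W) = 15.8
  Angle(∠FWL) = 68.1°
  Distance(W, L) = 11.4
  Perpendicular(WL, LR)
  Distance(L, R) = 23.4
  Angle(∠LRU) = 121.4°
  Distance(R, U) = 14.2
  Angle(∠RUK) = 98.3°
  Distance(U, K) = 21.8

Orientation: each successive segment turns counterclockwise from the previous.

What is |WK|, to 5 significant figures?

20.278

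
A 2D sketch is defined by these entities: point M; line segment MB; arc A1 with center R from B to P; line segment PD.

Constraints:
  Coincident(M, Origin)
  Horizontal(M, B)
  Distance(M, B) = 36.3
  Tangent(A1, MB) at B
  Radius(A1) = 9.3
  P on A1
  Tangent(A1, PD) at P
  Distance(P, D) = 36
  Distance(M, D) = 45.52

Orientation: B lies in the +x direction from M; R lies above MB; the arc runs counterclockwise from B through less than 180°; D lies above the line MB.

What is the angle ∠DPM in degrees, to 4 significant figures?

66.37°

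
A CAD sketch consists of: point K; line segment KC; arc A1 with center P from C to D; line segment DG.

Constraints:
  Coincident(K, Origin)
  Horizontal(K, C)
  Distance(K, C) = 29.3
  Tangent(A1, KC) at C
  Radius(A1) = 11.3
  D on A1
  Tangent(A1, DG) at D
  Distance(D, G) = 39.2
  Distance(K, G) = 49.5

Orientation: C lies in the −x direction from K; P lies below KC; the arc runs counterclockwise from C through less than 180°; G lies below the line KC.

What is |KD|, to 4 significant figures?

42.17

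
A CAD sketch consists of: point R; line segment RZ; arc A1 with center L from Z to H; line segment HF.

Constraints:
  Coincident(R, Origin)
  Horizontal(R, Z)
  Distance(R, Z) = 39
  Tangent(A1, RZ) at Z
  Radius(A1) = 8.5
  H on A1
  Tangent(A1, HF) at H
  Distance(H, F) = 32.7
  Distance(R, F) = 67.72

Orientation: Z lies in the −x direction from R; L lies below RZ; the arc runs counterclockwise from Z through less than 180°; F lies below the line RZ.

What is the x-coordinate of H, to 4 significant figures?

-47.15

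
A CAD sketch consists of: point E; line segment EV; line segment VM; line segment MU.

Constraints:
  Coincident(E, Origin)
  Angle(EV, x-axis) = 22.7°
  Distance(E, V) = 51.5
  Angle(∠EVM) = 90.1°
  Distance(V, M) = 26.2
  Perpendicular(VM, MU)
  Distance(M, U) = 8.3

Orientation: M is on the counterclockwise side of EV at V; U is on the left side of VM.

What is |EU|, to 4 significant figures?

50.57

E is at the origin; EV runs at 22.7° with length 51.5, so V = 51.5·(cos 22.7°, sin 22.7°) = (47.51, 19.87). ∠EVM = 90.1°, so VM runs at 22.7° + (180° − 90.1°) = 112.6° from the x-axis; with |VM| = 26.2, M = V + 26.2·(cos 112.6°, sin 112.6°) = (37.44, 44.06). VM is perpendicular to MU; with |MU| = 8.3 on the left of VM, U = M + 8.3·(-0.9232, -0.3843) = (29.78, 40.87). Then |EU| = |U − E| = 50.57.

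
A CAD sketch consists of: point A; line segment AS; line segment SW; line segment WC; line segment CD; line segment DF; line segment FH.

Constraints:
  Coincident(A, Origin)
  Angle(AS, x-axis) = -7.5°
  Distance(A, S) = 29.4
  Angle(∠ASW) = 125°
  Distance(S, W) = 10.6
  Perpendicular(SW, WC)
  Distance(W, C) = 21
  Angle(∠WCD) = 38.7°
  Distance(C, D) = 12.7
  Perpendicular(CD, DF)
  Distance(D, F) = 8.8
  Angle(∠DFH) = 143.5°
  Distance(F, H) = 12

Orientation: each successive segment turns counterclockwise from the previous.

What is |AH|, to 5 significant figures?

42.808

CD is perpendicular to DF, so DF runs at 8.8000°; with |DF| = 8.8, F = (31.466, 6.9608). ∠DFH = 143.5° gives FH at 45.300° from the x-axis; with |FH| = 12.0, H = (39.907, 15.490). Then |AH| = |H − A| = 42.808.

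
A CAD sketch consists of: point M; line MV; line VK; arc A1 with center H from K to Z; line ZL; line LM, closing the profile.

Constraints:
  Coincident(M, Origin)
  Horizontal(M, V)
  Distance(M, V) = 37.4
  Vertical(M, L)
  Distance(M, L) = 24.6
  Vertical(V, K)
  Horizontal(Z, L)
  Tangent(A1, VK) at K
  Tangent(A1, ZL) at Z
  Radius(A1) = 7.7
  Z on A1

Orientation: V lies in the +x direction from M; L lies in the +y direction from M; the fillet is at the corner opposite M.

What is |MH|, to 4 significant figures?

34.17

M is at the origin; MV is horizontal with |MV| = 37.4 and V on the +x side, so V = (37.40, 0.000). M and L share the same x with |ML| = 24.6 and L on the +y side, so L = (0.000, 24.60). The virtual corner opposite M is at (37.40, 24.60). The tangent condition forces HK to be normal to VK and the tangent condition forces HZ to be normal to ZL, with radius 7.7, so the center H sits 7.7 in from both sides at H = (29.70, 16.90). Then |MH| = |H − M| = 34.17.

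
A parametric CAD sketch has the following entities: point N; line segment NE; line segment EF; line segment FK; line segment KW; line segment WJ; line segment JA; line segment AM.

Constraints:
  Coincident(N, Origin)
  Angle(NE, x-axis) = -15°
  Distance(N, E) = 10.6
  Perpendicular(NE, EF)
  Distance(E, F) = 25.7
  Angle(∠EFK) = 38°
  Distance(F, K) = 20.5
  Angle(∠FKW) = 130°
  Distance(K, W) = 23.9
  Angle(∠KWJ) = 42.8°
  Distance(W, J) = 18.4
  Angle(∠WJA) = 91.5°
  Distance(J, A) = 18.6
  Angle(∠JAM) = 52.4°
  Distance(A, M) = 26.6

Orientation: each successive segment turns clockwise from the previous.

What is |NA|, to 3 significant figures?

12.4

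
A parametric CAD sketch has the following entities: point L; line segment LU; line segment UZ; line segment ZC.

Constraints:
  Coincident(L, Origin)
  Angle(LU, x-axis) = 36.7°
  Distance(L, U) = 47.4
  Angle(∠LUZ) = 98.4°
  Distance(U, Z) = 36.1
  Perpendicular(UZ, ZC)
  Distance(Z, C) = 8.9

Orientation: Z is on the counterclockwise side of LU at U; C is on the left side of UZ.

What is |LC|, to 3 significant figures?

57.4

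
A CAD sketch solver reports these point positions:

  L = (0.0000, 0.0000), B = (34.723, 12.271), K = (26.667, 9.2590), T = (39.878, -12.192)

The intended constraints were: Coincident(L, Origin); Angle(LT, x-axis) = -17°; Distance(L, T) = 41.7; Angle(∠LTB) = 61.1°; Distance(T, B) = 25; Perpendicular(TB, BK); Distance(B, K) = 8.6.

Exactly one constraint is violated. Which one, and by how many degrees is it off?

Perpendicular(TB, BK) — off by 8.60°.

L = (0.00, 0.00) ✓; LT at -17.00° ✓; |LT| = 41.70 ✓; ∠LTB = 61.10° ✓; |TB| = 25.00 ✓; ∠(TB, BK) = 98.60° ✗; |BK| = 8.601 ✓.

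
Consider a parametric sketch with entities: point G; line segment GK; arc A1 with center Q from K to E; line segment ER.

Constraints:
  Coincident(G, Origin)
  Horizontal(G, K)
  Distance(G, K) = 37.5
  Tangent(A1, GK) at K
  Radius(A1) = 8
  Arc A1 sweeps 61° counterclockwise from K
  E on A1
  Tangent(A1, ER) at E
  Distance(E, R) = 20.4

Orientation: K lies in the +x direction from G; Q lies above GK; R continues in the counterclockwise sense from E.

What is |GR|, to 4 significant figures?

58.65

G is at the origin; GK is horizontal with |GK| = 37.5 and K on the +x side, so K = (37.50, 0.000). Tangency of A1 to GK means the radius QK is perpendicular to GK, so Q = K + (0, 8) = (37.50, 8.000). On A1, K sits at bearing -90° from Q; a 61° counterclockwise sweep puts E at bearing -29°, so E = Q + 8.0·(cos -29°, sin -29°) = (44.50, 4.122). Since A1 is tangent to ER there, QE ⟂ ER, so ER runs along (−sin -29°, cos -29°); with |ER| = 20.4, R = (54.39, 21.96). Then |GR| = |R − G| = 58.65.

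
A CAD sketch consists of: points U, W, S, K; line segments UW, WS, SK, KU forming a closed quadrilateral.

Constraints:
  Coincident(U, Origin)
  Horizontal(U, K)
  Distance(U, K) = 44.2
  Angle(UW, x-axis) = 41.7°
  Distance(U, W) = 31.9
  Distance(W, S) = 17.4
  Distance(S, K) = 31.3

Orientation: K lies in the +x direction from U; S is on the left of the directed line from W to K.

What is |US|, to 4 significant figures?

49.18

U is at the origin; UK is horizontal with |UK| = 44.2 and K in +x, so K = (44.2, 0). UW runs at 41.7° with |UW| = 31.9, so W = (23.82, 21.22). S is determined by |WS| = 17.4 and |SK| = 31.3 together: it lies at the intersection of circle(W, 17.4) and circle(K, 31.3). With |WK| = 29.42, the foot of the radical line on WK is 3.209 from W and the perpendicular offset is √(17.4² − 3.209²) = 17.10. Taking the left-of-WK solution: S = (38.37, 30.75).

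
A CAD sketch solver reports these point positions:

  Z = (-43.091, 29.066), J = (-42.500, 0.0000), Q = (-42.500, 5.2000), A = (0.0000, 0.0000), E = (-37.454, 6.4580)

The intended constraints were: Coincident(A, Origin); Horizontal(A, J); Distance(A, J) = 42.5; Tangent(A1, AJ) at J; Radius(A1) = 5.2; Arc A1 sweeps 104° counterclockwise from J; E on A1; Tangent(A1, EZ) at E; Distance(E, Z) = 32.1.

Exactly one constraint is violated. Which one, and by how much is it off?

Distance(E, Z) = 32.1 — off by 8.80.

A = (0.00, 0.00) ✓; A.y = 0.00, J.y = 0.00 ✓; |AJ| = 42.50 ✓; ∠(QJ, JA) = 90.00° ✓; |QJ| = 5.200 ✓; bearing(Q→E) − bearing(Q→J) = 104.0° ✓; |QE| = 5.200 ✓; ∠(QE, EZ) = 90.00° ✓; |EZ| = 23.30 ✗.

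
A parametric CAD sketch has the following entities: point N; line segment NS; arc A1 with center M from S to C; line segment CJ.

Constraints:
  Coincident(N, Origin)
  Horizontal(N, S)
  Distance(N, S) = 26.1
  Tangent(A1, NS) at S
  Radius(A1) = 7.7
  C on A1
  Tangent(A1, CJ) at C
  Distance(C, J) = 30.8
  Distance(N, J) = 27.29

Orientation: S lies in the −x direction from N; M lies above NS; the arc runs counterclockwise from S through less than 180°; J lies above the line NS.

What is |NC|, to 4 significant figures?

20.24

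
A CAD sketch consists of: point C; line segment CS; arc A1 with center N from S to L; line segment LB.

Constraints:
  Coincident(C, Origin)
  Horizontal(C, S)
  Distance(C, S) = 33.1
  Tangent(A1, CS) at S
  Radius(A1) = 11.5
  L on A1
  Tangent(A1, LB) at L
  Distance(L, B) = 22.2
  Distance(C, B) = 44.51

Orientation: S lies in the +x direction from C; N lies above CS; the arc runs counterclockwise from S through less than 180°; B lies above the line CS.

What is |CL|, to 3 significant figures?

45.8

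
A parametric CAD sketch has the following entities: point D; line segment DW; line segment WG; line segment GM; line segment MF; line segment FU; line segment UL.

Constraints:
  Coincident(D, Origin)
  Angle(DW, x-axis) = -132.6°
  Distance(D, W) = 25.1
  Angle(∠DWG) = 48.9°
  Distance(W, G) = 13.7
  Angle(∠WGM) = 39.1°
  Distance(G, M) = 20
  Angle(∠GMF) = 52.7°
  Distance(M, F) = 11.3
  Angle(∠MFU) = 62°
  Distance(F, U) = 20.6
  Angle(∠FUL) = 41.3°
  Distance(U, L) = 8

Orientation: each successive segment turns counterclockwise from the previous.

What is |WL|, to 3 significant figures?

15.2

∠MFU = 62.0° gives FU at 24.7° from the x-axis; with |FU| = 20.6, U = (-0.415, -8.49). ∠FUL = 41.3° gives UL at 163° from the x-axis; with |UL| = 8.0, L = (-8.08, -6.21). Then |WL| = |L − W| = 15.2.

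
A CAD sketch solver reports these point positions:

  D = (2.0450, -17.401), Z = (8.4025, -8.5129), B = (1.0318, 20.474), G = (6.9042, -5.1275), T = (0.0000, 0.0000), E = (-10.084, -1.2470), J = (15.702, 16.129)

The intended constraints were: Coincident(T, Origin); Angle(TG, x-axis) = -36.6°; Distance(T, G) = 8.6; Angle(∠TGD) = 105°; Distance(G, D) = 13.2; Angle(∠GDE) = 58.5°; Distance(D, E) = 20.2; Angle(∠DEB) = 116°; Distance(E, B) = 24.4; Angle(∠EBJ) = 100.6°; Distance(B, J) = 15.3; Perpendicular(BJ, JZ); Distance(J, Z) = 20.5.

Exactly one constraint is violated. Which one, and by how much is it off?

Distance(J, Z) = 20.5 — off by 5.20.

T = (0.00, 0.00) ✓; TG at -36.60° ✓; |TG| = 8.600 ✓; ∠TGD = 105.0° ✓; |GD| = 13.20 ✓; ∠GDE = 58.50° ✓; |DE| = 20.20 ✓; ∠DEB = 116.0° ✓; |EB| = 24.40 ✓; ∠EBJ = 100.6° ✓; |BJ| = 15.30 ✓; ∠(BJ, JZ) = 90.00° ✓; |JZ| = 25.70 ✗.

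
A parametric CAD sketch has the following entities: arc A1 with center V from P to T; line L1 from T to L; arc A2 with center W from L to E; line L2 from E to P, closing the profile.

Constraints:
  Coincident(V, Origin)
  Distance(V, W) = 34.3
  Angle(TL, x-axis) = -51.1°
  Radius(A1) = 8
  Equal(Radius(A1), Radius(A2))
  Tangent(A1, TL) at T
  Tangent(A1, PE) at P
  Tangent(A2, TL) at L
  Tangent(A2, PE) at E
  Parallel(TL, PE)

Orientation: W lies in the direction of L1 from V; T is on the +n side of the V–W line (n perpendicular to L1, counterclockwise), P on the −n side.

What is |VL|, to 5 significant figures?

35.221

The slot axis is L1's direction at -51.1°, so u = (cos -51.1°, sin -51.1°) = (0.62796, -0.77824) and n = (−sin -51.1°, cos -51.1°) = (0.77824, 0.62796). V is at the origin and W lies 34.3 along u from V, so W = 34.3·u = (21.539, -26.694). Tangency of A1 to both parallel lines with radius 8.0 puts T and P at V ± 8.0·n: T = (6.2259, 5.0237), P = (-6.2259, -5.0237). Equal radii place L and E the same way about W: L = W + 8.0·n = (27.765, -21.670), E = W − 8.0·n = (15.313, -31.717). Then |VL| = |L − V| = 35.221.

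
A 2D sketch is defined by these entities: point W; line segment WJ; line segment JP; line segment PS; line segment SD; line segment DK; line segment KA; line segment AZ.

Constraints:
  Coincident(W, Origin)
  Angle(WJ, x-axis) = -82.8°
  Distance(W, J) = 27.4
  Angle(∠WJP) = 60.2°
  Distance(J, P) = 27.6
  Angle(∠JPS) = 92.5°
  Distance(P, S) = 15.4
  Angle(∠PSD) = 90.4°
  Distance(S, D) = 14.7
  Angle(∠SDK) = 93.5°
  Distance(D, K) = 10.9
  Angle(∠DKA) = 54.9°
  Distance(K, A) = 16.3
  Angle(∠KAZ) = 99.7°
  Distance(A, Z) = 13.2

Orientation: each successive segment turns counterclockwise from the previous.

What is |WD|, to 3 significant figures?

7.65

W is at the origin; WJ runs at -82.8° with length 27.4, so J = (3.43, -27.2). ∠WJP = 60.2° gives JP at 37.0° from the x-axis; with |JP| = 27.6, P = (25.5, -10.6). ∠JPS = 92.5° gives PS at 124° from the x-axis; with |PS| = 15.4, S = (16.8, 2.12). ∠PSD = 90.4° gives SD at -146° from the x-axis; with |SD| = 14.7, D = (4.58, -6.12). Then |WD| = |D − W| = 7.65.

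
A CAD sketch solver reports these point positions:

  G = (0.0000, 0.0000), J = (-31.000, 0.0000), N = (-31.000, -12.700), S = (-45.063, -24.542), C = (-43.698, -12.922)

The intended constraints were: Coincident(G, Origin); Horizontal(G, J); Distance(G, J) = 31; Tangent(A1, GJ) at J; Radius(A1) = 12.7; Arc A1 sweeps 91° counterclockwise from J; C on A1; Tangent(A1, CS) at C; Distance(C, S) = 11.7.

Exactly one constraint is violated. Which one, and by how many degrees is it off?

Tangent(A1, CS) at C — off by 7.70°.

G = (0.00, 0.00) ✓; G.y = 0.00, J.y = 0.00 ✓; |GJ| = 31.00 ✓; ∠(NJ, JG) = 90.00° ✓; |NJ| = 12.70 ✓; bearing(N→C) − bearing(N→J) = 91.00° ✓; |NC| = 12.70 ✓; ∠(NC, CS) = 97.70° ✗; |CS| = 11.70 ✓.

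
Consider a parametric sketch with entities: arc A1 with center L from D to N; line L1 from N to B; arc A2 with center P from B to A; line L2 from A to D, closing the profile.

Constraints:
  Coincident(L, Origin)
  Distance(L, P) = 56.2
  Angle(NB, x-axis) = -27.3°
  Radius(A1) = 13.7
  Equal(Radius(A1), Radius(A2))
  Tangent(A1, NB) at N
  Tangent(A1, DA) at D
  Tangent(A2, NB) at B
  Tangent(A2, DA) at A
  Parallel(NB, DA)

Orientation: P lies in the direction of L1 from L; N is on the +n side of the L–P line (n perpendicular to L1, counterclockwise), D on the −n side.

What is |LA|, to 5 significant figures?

57.846

The slot axis is L1's direction at -27.3°, so u = (cos -27.3°, sin -27.3°) = (0.88862, -0.45865) and n = (−sin -27.3°, cos -27.3°) = (0.45865, 0.88862). L is at the origin and P lies 56.2 along u from L, so P = 56.2·u = (49.940, -25.776). Tangency of A1 to both parallel lines with radius 13.7 puts N and D at L ± 13.7·n: N = (6.2835, 12.174), D = (-6.2835, -12.174). Equal radii place B and A the same way about P: B = P + 13.7·n = (56.224, -13.602), A = P − 13.7·n = (43.657, -37.950). Then |LA| = |A − L| = 57.846.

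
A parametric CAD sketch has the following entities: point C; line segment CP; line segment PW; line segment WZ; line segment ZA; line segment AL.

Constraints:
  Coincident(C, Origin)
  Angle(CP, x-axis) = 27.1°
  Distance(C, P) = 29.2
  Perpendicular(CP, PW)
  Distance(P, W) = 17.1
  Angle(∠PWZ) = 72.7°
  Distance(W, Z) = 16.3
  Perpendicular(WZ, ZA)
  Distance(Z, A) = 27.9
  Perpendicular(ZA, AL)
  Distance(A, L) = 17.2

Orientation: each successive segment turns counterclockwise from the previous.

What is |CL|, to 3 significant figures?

39.5

C is at the origin; CP runs at 27.1° with length 29.2, so P = (26.0, 13.3). CP ⟂ PW, so PW runs at 117°; with |PW| = 17.1, W = (18.2, 28.5). ∠PWZ = 72.7° gives WZ at -136° from the x-axis; with |WZ| = 16.3, Z = (6.56, 17.1). The perpendicularity gives ZA at right angles to WZ, so ZA runs at -45.6°; with |ZA| = 27.9, A = (26.1, -2.81). ZA ⟂ AL, so AL runs at 44.4°; with |AL| = 17.2, L = (38.4, 9.22). Then |CL| = |L − C| = 39.5.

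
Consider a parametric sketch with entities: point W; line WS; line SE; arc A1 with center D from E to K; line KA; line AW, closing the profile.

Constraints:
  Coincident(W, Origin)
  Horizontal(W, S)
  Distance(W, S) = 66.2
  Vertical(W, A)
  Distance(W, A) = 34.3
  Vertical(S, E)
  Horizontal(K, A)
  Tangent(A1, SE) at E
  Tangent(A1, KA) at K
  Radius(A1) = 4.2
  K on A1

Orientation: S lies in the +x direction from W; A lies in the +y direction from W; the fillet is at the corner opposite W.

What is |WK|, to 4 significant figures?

70.86

The virtual corner opposite W is at (66.20, 34.30). A1 meets SE tangentially, so DE is at right angles to SE and the tangent condition forces DK to be normal to KA, with radius 4.2, so the center D sits 4.2 in from both sides at D = (62.00, 30.10). That places the tangent points at E = (66.20, 30.10) on SE and K = (62.00, 34.30) on KA. Then |WK| = |K − W| = 70.86.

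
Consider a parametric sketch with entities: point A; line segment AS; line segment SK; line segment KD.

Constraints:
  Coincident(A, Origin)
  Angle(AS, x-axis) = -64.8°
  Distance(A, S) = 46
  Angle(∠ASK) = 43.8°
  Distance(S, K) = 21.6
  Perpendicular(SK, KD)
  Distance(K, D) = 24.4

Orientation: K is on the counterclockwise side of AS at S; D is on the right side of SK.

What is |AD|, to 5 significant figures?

57.423

∠ASK = 43.8°, so SK runs at -64.8° + (180° − 43.8°) = 71.400° from the x-axis; with |SK| = 21.6, K = S + 21.6·(cos 71.400°, sin 71.400°) = (26.475, -21.150). The perpendicularity gives KD at right angles to SK; with |KD| = 24.4 on the right of SK, D = K + 24.4·(0.94777, -0.31896) = (49.601, -28.933). Then |AD| = |D − A| = 57.423.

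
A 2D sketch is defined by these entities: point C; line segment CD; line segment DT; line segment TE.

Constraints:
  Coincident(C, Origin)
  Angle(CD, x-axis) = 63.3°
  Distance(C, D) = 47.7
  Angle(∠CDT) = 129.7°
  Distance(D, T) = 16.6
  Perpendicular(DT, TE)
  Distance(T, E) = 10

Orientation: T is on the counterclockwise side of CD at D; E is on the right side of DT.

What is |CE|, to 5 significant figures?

66.306

C is at the origin; CD runs at 63.3° with length 47.7, so D = 47.7·(cos 63.3°, sin 63.3°) = (21.433, 42.614). ∠CDT = 129.7°, so DT runs at 63.3° + (180° − 129.7°) = 113.60° from the x-axis; with |DT| = 16.6, T = D + 16.6·(cos 113.60°, sin 113.60°) = (14.787, 57.825). DT is perpendicular to TE; with |TE| = 10.0 on the right of DT, E = T + 10.0·(0.91636, 0.40035) = (23.950, 61.829). Then |CE| = |E − C| = 66.306.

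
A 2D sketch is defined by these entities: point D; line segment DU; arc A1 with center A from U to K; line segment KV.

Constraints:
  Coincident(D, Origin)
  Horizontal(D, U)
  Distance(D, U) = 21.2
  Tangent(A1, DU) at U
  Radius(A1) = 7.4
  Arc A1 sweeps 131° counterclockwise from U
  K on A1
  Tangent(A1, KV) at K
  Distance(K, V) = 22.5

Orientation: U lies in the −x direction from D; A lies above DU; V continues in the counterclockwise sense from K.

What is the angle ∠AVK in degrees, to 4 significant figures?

18.21°

On A1, U sits at bearing -90° from A; a 131° counterclockwise sweep puts K at bearing 41°, so K = A + 7.4·(cos 41°, sin 41°) = (-15.62, 12.25). Since A1 is tangent to KV there, AK ⟂ KV, so KV runs along (−sin 41°, cos 41°); with |KV| = 22.5, V = (-30.38, 29.24). Then cos ∠AVK = VA·VK / (|VA||VK|), giving 18.21°.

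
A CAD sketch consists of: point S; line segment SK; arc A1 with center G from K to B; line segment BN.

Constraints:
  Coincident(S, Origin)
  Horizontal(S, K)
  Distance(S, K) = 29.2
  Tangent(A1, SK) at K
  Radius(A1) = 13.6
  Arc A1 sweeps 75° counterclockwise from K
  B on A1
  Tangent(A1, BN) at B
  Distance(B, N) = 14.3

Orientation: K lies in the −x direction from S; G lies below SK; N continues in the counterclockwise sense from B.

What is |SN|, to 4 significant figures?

51.87

S is at the origin; S and K share the same y with |SK| = 29.2 and K on the −x side, so K = (-29.20, 0.000). The tangent condition forces GK to be normal to SK, so G = K + (0, -13.6) = (-29.20, -13.60). On A1, K sits at bearing 90° from G; a 75° counterclockwise sweep puts B at bearing 165°, so B = G + 13.6·(cos 165°, sin 165°) = (-42.34, -10.08). The tangent condition forces GB to be normal to BN, so BN runs along (−sin 165°, cos 165°); with |BN| = 14.3, N = (-46.04, -23.89). Then |SN| = |N − S| = 51.87.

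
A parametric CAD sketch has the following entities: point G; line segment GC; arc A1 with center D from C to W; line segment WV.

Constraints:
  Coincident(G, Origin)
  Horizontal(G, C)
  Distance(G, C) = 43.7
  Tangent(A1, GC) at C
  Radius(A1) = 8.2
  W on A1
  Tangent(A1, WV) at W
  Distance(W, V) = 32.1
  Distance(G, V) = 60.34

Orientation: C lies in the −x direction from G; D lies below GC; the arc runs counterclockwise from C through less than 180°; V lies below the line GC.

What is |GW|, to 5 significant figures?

52.652

Checks: |DW| = 8.200 ✓; ∠(DW, WV) = 90.00° ✓; |WV| = 32.10 ✓; |GV| = 60.34 ✓.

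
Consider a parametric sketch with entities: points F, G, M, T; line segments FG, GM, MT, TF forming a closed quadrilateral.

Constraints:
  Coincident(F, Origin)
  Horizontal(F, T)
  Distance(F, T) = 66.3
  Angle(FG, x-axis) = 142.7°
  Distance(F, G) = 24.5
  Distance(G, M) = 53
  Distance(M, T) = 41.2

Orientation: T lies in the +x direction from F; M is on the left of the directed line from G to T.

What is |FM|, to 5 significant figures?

40.524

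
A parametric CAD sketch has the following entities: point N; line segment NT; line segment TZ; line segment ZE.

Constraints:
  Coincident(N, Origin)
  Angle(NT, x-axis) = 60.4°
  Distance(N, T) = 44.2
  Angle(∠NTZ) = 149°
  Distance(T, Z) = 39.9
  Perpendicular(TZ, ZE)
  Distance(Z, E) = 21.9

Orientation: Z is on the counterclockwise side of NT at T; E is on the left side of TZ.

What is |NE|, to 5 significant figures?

77.792

N is at the origin; NT runs at 60.4° with length 44.2, so T = 44.2·(cos 60.4°, sin 60.4°) = (21.832, 38.432). ∠NTZ = 149.0°, so TZ runs at 60.4° + (180° − 149.0°) = 91.400° from the x-axis; with |TZ| = 39.9, Z = T + 39.9·(cos 91.400°, sin 91.400°) = (20.857, 78.320). TZ ⟂ ZE; with |ZE| = 21.9 on the left of TZ, E = Z + 21.9·(-0.99970, -0.024432) = (-1.0361, 77.785). Then |NE| = |E − N| = 77.792.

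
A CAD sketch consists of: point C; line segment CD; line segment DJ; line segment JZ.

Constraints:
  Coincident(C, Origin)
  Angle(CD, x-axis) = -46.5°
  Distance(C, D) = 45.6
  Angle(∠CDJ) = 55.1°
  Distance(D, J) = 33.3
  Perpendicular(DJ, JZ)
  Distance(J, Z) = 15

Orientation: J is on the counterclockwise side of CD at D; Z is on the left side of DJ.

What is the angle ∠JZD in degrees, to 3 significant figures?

65.8°

C is at the origin; CD runs at -46.5° with length 45.6, so D = 45.6·(cos -46.5°, sin -46.5°) = (31.4, -33.1). ∠CDJ = 55.1°, so DJ runs at -46.5° + (180° − 55.1°) = 78.4° from the x-axis; with |DJ| = 33.3, J = D + 33.3·(cos 78.4°, sin 78.4°) = (38.1, -0.457). DJ is perpendicular to JZ; with |JZ| = 15.0 on the left of DJ, Z = J + 15.0·(-0.980, 0.201) = (23.4, 2.56). Then cos ∠JZD = ZJ·ZD / (|ZJ||ZD|), giving 65.8°.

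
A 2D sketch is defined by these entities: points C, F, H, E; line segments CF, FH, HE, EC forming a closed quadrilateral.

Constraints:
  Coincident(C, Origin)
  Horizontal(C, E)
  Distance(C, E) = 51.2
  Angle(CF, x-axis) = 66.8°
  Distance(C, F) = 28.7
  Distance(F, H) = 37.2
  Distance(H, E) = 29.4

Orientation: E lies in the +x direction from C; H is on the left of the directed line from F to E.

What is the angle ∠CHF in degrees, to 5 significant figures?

26.713°

C is at the origin; C and E share the same y with |CE| = 51.2 and E in +x, so E = (51.2, 0). CF runs at 66.8° with |CF| = 28.7, so F = (11.306, 26.379). H is determined by |FH| = 37.2 and |HE| = 29.4 together: it lies at the intersection of circle(F, 37.2) and circle(E, 29.4). With |FE| = 47.827, the foot of the radical line on FE is 29.344 from F and the perpendicular offset is √(37.2² − 29.344²) = 22.864. Taking the left-of-FE solution: H = (48.394, 29.266).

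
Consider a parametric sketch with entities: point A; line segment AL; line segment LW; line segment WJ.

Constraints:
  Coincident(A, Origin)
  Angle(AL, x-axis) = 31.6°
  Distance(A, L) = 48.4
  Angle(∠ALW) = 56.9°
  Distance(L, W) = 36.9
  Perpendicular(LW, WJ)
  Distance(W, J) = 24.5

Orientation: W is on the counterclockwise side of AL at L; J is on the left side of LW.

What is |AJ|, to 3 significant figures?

19.2

A is at the origin; AL runs at 31.6° with length 48.4, so L = 48.4·(cos 31.6°, sin 31.6°) = (41.2, 25.4). ∠ALW = 56.9°, so LW runs at 31.6° + (180° − 56.9°) = 155° from the x-axis; with |LW| = 36.9, W = L + 36.9·(cos 155°, sin 155°) = (7.86, 41.1). LW ⟂ WJ; with |WJ| = 24.5 on the left of LW, J = W + 24.5·(-0.427, -0.904) = (-2.61, 19.0). Then |AJ| = |J − A| = 19.2.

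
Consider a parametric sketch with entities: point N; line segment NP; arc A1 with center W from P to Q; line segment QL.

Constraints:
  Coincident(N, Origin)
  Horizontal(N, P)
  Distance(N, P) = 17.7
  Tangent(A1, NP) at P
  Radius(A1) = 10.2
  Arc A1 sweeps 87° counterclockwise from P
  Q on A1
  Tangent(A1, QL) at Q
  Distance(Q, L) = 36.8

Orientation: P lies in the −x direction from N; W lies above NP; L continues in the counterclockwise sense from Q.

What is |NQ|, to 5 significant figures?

12.243

A1 meets NP tangentially, so WP is at right angles to NP, so W = P + (0, 10.2) = (-17.700, 10.200). On A1, P sits at bearing -90° from W; an 87° counterclockwise sweep puts Q at bearing -3°, so Q = W + 10.2·(cos -3°, sin -3°) = (-7.5140, 9.6662). Then |NQ| = |Q − N| = 12.243.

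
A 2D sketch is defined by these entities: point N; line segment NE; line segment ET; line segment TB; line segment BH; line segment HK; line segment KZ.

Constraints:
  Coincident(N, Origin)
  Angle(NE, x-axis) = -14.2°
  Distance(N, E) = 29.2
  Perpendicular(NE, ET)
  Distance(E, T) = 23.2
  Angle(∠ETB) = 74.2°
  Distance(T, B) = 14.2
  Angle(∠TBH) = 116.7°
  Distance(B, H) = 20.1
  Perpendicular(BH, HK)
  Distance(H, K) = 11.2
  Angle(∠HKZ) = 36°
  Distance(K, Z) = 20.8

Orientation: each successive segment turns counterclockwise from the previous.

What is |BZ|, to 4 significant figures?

9.678

N is at the origin; NE runs at -14.2° with length 29.2, so E = (28.31, -7.163). NE ⟂ ET, so ET runs at 75.80°; with |ET| = 23.2, T = (34.00, 15.33). ∠ETB = 74.2° gives TB at -178.4° from the x-axis; with |TB| = 14.2, B = (19.80, 14.93). ∠TBH = 116.7° gives BH at -115.1° from the x-axis; with |BH| = 20.1, H = (11.28, -3.270). BH is perpendicular to HK, so HK runs at -25.10°; with |HK| = 11.2, K = (21.42, -8.021). ∠HKZ = 36.0° gives KZ at 118.9° from the x-axis; with |KZ| = 20.8, Z = (11.37, 10.19). Then |BZ| = |Z − B| = 9.678.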